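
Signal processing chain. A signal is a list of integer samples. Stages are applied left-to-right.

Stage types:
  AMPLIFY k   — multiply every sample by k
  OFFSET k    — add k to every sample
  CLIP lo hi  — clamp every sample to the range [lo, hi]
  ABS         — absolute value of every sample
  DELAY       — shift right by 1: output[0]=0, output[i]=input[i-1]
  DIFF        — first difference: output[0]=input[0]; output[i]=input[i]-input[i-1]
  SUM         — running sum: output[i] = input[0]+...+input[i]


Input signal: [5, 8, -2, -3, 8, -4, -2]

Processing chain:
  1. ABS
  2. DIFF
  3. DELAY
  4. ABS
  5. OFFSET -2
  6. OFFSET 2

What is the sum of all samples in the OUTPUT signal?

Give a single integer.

Input: [5, 8, -2, -3, 8, -4, -2]
Stage 1 (ABS): |5|=5, |8|=8, |-2|=2, |-3|=3, |8|=8, |-4|=4, |-2|=2 -> [5, 8, 2, 3, 8, 4, 2]
Stage 2 (DIFF): s[0]=5, 8-5=3, 2-8=-6, 3-2=1, 8-3=5, 4-8=-4, 2-4=-2 -> [5, 3, -6, 1, 5, -4, -2]
Stage 3 (DELAY): [0, 5, 3, -6, 1, 5, -4] = [0, 5, 3, -6, 1, 5, -4] -> [0, 5, 3, -6, 1, 5, -4]
Stage 4 (ABS): |0|=0, |5|=5, |3|=3, |-6|=6, |1|=1, |5|=5, |-4|=4 -> [0, 5, 3, 6, 1, 5, 4]
Stage 5 (OFFSET -2): 0+-2=-2, 5+-2=3, 3+-2=1, 6+-2=4, 1+-2=-1, 5+-2=3, 4+-2=2 -> [-2, 3, 1, 4, -1, 3, 2]
Stage 6 (OFFSET 2): -2+2=0, 3+2=5, 1+2=3, 4+2=6, -1+2=1, 3+2=5, 2+2=4 -> [0, 5, 3, 6, 1, 5, 4]
Output sum: 24

Answer: 24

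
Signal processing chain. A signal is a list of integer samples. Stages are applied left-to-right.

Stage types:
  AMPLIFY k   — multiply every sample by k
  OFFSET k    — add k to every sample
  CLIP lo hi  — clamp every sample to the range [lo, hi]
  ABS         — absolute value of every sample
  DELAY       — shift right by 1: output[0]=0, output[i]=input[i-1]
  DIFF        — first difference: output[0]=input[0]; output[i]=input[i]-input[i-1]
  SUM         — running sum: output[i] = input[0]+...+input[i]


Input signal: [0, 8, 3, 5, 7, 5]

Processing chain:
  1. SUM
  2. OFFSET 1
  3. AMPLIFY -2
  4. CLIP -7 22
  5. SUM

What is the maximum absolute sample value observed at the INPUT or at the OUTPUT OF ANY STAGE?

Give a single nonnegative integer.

Answer: 58

Derivation:
Input: [0, 8, 3, 5, 7, 5] (max |s|=8)
Stage 1 (SUM): sum[0..0]=0, sum[0..1]=8, sum[0..2]=11, sum[0..3]=16, sum[0..4]=23, sum[0..5]=28 -> [0, 8, 11, 16, 23, 28] (max |s|=28)
Stage 2 (OFFSET 1): 0+1=1, 8+1=9, 11+1=12, 16+1=17, 23+1=24, 28+1=29 -> [1, 9, 12, 17, 24, 29] (max |s|=29)
Stage 3 (AMPLIFY -2): 1*-2=-2, 9*-2=-18, 12*-2=-24, 17*-2=-34, 24*-2=-48, 29*-2=-58 -> [-2, -18, -24, -34, -48, -58] (max |s|=58)
Stage 4 (CLIP -7 22): clip(-2,-7,22)=-2, clip(-18,-7,22)=-7, clip(-24,-7,22)=-7, clip(-34,-7,22)=-7, clip(-48,-7,22)=-7, clip(-58,-7,22)=-7 -> [-2, -7, -7, -7, -7, -7] (max |s|=7)
Stage 5 (SUM): sum[0..0]=-2, sum[0..1]=-9, sum[0..2]=-16, sum[0..3]=-23, sum[0..4]=-30, sum[0..5]=-37 -> [-2, -9, -16, -23, -30, -37] (max |s|=37)
Overall max amplitude: 58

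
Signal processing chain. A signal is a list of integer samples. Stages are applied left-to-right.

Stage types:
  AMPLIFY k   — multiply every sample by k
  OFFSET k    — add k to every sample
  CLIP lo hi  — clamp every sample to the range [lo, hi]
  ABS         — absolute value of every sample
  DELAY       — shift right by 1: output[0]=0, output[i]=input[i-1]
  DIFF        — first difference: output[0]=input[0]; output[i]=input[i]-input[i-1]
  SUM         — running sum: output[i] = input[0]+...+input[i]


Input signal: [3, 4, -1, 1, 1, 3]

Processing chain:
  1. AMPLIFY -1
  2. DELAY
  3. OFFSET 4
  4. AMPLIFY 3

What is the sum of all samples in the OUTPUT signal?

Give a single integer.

Answer: 48

Derivation:
Input: [3, 4, -1, 1, 1, 3]
Stage 1 (AMPLIFY -1): 3*-1=-3, 4*-1=-4, -1*-1=1, 1*-1=-1, 1*-1=-1, 3*-1=-3 -> [-3, -4, 1, -1, -1, -3]
Stage 2 (DELAY): [0, -3, -4, 1, -1, -1] = [0, -3, -4, 1, -1, -1] -> [0, -3, -4, 1, -1, -1]
Stage 3 (OFFSET 4): 0+4=4, -3+4=1, -4+4=0, 1+4=5, -1+4=3, -1+4=3 -> [4, 1, 0, 5, 3, 3]
Stage 4 (AMPLIFY 3): 4*3=12, 1*3=3, 0*3=0, 5*3=15, 3*3=9, 3*3=9 -> [12, 3, 0, 15, 9, 9]
Output sum: 48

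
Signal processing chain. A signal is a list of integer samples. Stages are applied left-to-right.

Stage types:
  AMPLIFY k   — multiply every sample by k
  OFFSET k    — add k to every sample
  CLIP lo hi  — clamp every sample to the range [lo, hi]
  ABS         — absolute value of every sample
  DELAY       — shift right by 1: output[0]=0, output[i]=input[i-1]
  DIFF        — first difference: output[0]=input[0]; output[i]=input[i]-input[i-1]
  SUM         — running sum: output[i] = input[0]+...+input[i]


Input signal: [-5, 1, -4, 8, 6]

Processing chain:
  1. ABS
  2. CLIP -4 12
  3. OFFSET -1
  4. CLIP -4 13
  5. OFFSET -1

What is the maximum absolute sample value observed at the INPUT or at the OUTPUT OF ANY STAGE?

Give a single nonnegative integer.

Input: [-5, 1, -4, 8, 6] (max |s|=8)
Stage 1 (ABS): |-5|=5, |1|=1, |-4|=4, |8|=8, |6|=6 -> [5, 1, 4, 8, 6] (max |s|=8)
Stage 2 (CLIP -4 12): clip(5,-4,12)=5, clip(1,-4,12)=1, clip(4,-4,12)=4, clip(8,-4,12)=8, clip(6,-4,12)=6 -> [5, 1, 4, 8, 6] (max |s|=8)
Stage 3 (OFFSET -1): 5+-1=4, 1+-1=0, 4+-1=3, 8+-1=7, 6+-1=5 -> [4, 0, 3, 7, 5] (max |s|=7)
Stage 4 (CLIP -4 13): clip(4,-4,13)=4, clip(0,-4,13)=0, clip(3,-4,13)=3, clip(7,-4,13)=7, clip(5,-4,13)=5 -> [4, 0, 3, 7, 5] (max |s|=7)
Stage 5 (OFFSET -1): 4+-1=3, 0+-1=-1, 3+-1=2, 7+-1=6, 5+-1=4 -> [3, -1, 2, 6, 4] (max |s|=6)
Overall max amplitude: 8

Answer: 8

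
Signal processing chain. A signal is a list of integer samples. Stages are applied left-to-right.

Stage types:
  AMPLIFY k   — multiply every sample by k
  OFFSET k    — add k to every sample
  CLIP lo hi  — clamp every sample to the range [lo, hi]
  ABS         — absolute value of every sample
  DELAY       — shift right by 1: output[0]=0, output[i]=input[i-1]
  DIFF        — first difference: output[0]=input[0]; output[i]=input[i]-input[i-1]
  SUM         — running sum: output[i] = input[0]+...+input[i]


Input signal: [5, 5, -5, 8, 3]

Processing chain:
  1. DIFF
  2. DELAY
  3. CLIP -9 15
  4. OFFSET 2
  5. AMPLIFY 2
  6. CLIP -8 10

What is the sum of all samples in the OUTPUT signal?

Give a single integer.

Input: [5, 5, -5, 8, 3]
Stage 1 (DIFF): s[0]=5, 5-5=0, -5-5=-10, 8--5=13, 3-8=-5 -> [5, 0, -10, 13, -5]
Stage 2 (DELAY): [0, 5, 0, -10, 13] = [0, 5, 0, -10, 13] -> [0, 5, 0, -10, 13]
Stage 3 (CLIP -9 15): clip(0,-9,15)=0, clip(5,-9,15)=5, clip(0,-9,15)=0, clip(-10,-9,15)=-9, clip(13,-9,15)=13 -> [0, 5, 0, -9, 13]
Stage 4 (OFFSET 2): 0+2=2, 5+2=7, 0+2=2, -9+2=-7, 13+2=15 -> [2, 7, 2, -7, 15]
Stage 5 (AMPLIFY 2): 2*2=4, 7*2=14, 2*2=4, -7*2=-14, 15*2=30 -> [4, 14, 4, -14, 30]
Stage 6 (CLIP -8 10): clip(4,-8,10)=4, clip(14,-8,10)=10, clip(4,-8,10)=4, clip(-14,-8,10)=-8, clip(30,-8,10)=10 -> [4, 10, 4, -8, 10]
Output sum: 20

Answer: 20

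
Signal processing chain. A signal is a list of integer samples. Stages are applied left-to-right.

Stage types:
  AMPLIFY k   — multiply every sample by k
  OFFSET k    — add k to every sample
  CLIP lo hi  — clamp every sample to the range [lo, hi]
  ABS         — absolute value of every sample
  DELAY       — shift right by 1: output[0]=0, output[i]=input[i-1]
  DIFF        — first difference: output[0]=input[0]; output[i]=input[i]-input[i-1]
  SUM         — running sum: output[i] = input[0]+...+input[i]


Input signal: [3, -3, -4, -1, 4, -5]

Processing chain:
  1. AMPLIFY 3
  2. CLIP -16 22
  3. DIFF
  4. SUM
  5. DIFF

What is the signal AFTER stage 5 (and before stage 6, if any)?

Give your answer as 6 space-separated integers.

Input: [3, -3, -4, -1, 4, -5]
Stage 1 (AMPLIFY 3): 3*3=9, -3*3=-9, -4*3=-12, -1*3=-3, 4*3=12, -5*3=-15 -> [9, -9, -12, -3, 12, -15]
Stage 2 (CLIP -16 22): clip(9,-16,22)=9, clip(-9,-16,22)=-9, clip(-12,-16,22)=-12, clip(-3,-16,22)=-3, clip(12,-16,22)=12, clip(-15,-16,22)=-15 -> [9, -9, -12, -3, 12, -15]
Stage 3 (DIFF): s[0]=9, -9-9=-18, -12--9=-3, -3--12=9, 12--3=15, -15-12=-27 -> [9, -18, -3, 9, 15, -27]
Stage 4 (SUM): sum[0..0]=9, sum[0..1]=-9, sum[0..2]=-12, sum[0..3]=-3, sum[0..4]=12, sum[0..5]=-15 -> [9, -9, -12, -3, 12, -15]
Stage 5 (DIFF): s[0]=9, -9-9=-18, -12--9=-3, -3--12=9, 12--3=15, -15-12=-27 -> [9, -18, -3, 9, 15, -27]

Answer: 9 -18 -3 9 15 -27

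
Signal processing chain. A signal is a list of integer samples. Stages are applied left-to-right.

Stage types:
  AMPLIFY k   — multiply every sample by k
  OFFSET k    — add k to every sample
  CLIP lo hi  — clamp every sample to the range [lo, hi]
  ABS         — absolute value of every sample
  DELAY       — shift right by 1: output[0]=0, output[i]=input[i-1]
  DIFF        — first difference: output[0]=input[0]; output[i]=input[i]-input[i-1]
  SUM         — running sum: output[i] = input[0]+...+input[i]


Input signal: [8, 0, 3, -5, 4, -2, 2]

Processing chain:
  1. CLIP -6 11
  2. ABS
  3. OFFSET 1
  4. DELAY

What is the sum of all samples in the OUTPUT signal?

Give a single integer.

Answer: 28

Derivation:
Input: [8, 0, 3, -5, 4, -2, 2]
Stage 1 (CLIP -6 11): clip(8,-6,11)=8, clip(0,-6,11)=0, clip(3,-6,11)=3, clip(-5,-6,11)=-5, clip(4,-6,11)=4, clip(-2,-6,11)=-2, clip(2,-6,11)=2 -> [8, 0, 3, -5, 4, -2, 2]
Stage 2 (ABS): |8|=8, |0|=0, |3|=3, |-5|=5, |4|=4, |-2|=2, |2|=2 -> [8, 0, 3, 5, 4, 2, 2]
Stage 3 (OFFSET 1): 8+1=9, 0+1=1, 3+1=4, 5+1=6, 4+1=5, 2+1=3, 2+1=3 -> [9, 1, 4, 6, 5, 3, 3]
Stage 4 (DELAY): [0, 9, 1, 4, 6, 5, 3] = [0, 9, 1, 4, 6, 5, 3] -> [0, 9, 1, 4, 6, 5, 3]
Output sum: 28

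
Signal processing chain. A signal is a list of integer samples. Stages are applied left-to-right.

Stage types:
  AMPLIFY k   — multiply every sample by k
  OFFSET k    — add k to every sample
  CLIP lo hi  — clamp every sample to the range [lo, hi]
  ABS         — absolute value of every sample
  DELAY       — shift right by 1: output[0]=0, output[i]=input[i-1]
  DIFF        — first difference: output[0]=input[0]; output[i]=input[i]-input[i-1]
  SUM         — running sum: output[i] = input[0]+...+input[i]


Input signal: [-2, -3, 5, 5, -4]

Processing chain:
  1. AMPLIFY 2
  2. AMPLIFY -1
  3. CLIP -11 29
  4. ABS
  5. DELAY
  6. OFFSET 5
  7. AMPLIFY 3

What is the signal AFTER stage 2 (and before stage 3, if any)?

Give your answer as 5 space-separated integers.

Answer: 4 6 -10 -10 8

Derivation:
Input: [-2, -3, 5, 5, -4]
Stage 1 (AMPLIFY 2): -2*2=-4, -3*2=-6, 5*2=10, 5*2=10, -4*2=-8 -> [-4, -6, 10, 10, -8]
Stage 2 (AMPLIFY -1): -4*-1=4, -6*-1=6, 10*-1=-10, 10*-1=-10, -8*-1=8 -> [4, 6, -10, -10, 8]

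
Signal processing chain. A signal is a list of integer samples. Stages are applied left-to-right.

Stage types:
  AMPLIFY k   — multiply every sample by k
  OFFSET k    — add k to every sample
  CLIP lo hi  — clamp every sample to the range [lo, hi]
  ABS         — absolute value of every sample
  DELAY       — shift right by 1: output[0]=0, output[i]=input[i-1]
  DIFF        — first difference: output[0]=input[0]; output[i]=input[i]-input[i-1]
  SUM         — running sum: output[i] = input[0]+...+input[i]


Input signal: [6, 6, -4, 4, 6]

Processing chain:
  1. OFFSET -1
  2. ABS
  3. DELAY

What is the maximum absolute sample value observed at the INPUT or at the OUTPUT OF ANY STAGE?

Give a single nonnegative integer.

Answer: 6

Derivation:
Input: [6, 6, -4, 4, 6] (max |s|=6)
Stage 1 (OFFSET -1): 6+-1=5, 6+-1=5, -4+-1=-5, 4+-1=3, 6+-1=5 -> [5, 5, -5, 3, 5] (max |s|=5)
Stage 2 (ABS): |5|=5, |5|=5, |-5|=5, |3|=3, |5|=5 -> [5, 5, 5, 3, 5] (max |s|=5)
Stage 3 (DELAY): [0, 5, 5, 5, 3] = [0, 5, 5, 5, 3] -> [0, 5, 5, 5, 3] (max |s|=5)
Overall max amplitude: 6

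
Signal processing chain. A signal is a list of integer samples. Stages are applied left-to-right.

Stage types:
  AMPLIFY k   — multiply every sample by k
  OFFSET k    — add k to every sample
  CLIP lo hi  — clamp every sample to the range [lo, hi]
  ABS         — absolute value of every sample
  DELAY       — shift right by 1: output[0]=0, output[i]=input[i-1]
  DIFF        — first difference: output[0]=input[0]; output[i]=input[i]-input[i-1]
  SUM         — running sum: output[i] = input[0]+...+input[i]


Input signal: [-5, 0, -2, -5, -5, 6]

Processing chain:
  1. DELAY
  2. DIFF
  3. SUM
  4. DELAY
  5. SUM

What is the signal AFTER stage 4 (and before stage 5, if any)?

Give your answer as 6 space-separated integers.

Answer: 0 0 -5 0 -2 -5

Derivation:
Input: [-5, 0, -2, -5, -5, 6]
Stage 1 (DELAY): [0, -5, 0, -2, -5, -5] = [0, -5, 0, -2, -5, -5] -> [0, -5, 0, -2, -5, -5]
Stage 2 (DIFF): s[0]=0, -5-0=-5, 0--5=5, -2-0=-2, -5--2=-3, -5--5=0 -> [0, -5, 5, -2, -3, 0]
Stage 3 (SUM): sum[0..0]=0, sum[0..1]=-5, sum[0..2]=0, sum[0..3]=-2, sum[0..4]=-5, sum[0..5]=-5 -> [0, -5, 0, -2, -5, -5]
Stage 4 (DELAY): [0, 0, -5, 0, -2, -5] = [0, 0, -5, 0, -2, -5] -> [0, 0, -5, 0, -2, -5]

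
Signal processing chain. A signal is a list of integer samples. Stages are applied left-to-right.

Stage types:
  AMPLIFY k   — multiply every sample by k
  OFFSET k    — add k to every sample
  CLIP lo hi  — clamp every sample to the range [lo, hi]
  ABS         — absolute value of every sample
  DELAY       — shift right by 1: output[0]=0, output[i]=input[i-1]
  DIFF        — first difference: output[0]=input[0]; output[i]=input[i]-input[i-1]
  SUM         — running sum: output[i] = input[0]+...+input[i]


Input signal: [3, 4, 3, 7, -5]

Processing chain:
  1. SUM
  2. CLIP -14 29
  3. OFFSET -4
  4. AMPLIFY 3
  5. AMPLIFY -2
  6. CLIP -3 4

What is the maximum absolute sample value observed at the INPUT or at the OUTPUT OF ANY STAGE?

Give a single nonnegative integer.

Answer: 78

Derivation:
Input: [3, 4, 3, 7, -5] (max |s|=7)
Stage 1 (SUM): sum[0..0]=3, sum[0..1]=7, sum[0..2]=10, sum[0..3]=17, sum[0..4]=12 -> [3, 7, 10, 17, 12] (max |s|=17)
Stage 2 (CLIP -14 29): clip(3,-14,29)=3, clip(7,-14,29)=7, clip(10,-14,29)=10, clip(17,-14,29)=17, clip(12,-14,29)=12 -> [3, 7, 10, 17, 12] (max |s|=17)
Stage 3 (OFFSET -4): 3+-4=-1, 7+-4=3, 10+-4=6, 17+-4=13, 12+-4=8 -> [-1, 3, 6, 13, 8] (max |s|=13)
Stage 4 (AMPLIFY 3): -1*3=-3, 3*3=9, 6*3=18, 13*3=39, 8*3=24 -> [-3, 9, 18, 39, 24] (max |s|=39)
Stage 5 (AMPLIFY -2): -3*-2=6, 9*-2=-18, 18*-2=-36, 39*-2=-78, 24*-2=-48 -> [6, -18, -36, -78, -48] (max |s|=78)
Stage 6 (CLIP -3 4): clip(6,-3,4)=4, clip(-18,-3,4)=-3, clip(-36,-3,4)=-3, clip(-78,-3,4)=-3, clip(-48,-3,4)=-3 -> [4, -3, -3, -3, -3] (max |s|=4)
Overall max amplitude: 78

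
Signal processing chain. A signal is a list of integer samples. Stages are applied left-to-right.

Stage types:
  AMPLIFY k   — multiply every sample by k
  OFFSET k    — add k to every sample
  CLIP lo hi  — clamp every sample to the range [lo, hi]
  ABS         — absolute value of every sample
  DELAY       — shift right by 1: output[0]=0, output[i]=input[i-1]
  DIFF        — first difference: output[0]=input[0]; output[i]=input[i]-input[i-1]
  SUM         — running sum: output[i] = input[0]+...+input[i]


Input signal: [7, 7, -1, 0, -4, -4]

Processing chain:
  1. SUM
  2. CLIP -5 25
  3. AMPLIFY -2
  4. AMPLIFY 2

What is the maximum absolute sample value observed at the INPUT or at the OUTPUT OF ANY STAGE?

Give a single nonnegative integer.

Input: [7, 7, -1, 0, -4, -4] (max |s|=7)
Stage 1 (SUM): sum[0..0]=7, sum[0..1]=14, sum[0..2]=13, sum[0..3]=13, sum[0..4]=9, sum[0..5]=5 -> [7, 14, 13, 13, 9, 5] (max |s|=14)
Stage 2 (CLIP -5 25): clip(7,-5,25)=7, clip(14,-5,25)=14, clip(13,-5,25)=13, clip(13,-5,25)=13, clip(9,-5,25)=9, clip(5,-5,25)=5 -> [7, 14, 13, 13, 9, 5] (max |s|=14)
Stage 3 (AMPLIFY -2): 7*-2=-14, 14*-2=-28, 13*-2=-26, 13*-2=-26, 9*-2=-18, 5*-2=-10 -> [-14, -28, -26, -26, -18, -10] (max |s|=28)
Stage 4 (AMPLIFY 2): -14*2=-28, -28*2=-56, -26*2=-52, -26*2=-52, -18*2=-36, -10*2=-20 -> [-28, -56, -52, -52, -36, -20] (max |s|=56)
Overall max amplitude: 56

Answer: 56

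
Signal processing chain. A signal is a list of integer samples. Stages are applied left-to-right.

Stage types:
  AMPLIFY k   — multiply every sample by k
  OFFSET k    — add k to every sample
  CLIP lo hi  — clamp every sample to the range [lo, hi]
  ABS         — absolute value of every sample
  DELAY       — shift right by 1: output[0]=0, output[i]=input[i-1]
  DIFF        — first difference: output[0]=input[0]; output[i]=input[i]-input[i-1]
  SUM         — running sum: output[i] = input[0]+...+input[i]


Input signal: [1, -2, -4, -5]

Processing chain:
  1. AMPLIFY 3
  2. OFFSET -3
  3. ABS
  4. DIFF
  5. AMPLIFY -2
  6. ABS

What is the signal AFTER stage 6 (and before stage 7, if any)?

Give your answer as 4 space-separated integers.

Answer: 0 18 12 6

Derivation:
Input: [1, -2, -4, -5]
Stage 1 (AMPLIFY 3): 1*3=3, -2*3=-6, -4*3=-12, -5*3=-15 -> [3, -6, -12, -15]
Stage 2 (OFFSET -3): 3+-3=0, -6+-3=-9, -12+-3=-15, -15+-3=-18 -> [0, -9, -15, -18]
Stage 3 (ABS): |0|=0, |-9|=9, |-15|=15, |-18|=18 -> [0, 9, 15, 18]
Stage 4 (DIFF): s[0]=0, 9-0=9, 15-9=6, 18-15=3 -> [0, 9, 6, 3]
Stage 5 (AMPLIFY -2): 0*-2=0, 9*-2=-18, 6*-2=-12, 3*-2=-6 -> [0, -18, -12, -6]
Stage 6 (ABS): |0|=0, |-18|=18, |-12|=12, |-6|=6 -> [0, 18, 12, 6]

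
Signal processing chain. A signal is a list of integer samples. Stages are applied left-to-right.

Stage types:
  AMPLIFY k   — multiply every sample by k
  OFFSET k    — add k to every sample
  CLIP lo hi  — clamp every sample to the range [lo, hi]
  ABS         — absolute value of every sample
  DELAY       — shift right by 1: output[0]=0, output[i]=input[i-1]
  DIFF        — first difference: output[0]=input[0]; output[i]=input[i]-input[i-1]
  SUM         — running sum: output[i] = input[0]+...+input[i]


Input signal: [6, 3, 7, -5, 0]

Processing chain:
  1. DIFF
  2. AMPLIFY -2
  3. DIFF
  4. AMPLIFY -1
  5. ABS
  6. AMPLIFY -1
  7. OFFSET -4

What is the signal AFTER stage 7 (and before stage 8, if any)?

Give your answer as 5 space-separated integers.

Input: [6, 3, 7, -5, 0]
Stage 1 (DIFF): s[0]=6, 3-6=-3, 7-3=4, -5-7=-12, 0--5=5 -> [6, -3, 4, -12, 5]
Stage 2 (AMPLIFY -2): 6*-2=-12, -3*-2=6, 4*-2=-8, -12*-2=24, 5*-2=-10 -> [-12, 6, -8, 24, -10]
Stage 3 (DIFF): s[0]=-12, 6--12=18, -8-6=-14, 24--8=32, -10-24=-34 -> [-12, 18, -14, 32, -34]
Stage 4 (AMPLIFY -1): -12*-1=12, 18*-1=-18, -14*-1=14, 32*-1=-32, -34*-1=34 -> [12, -18, 14, -32, 34]
Stage 5 (ABS): |12|=12, |-18|=18, |14|=14, |-32|=32, |34|=34 -> [12, 18, 14, 32, 34]
Stage 6 (AMPLIFY -1): 12*-1=-12, 18*-1=-18, 14*-1=-14, 32*-1=-32, 34*-1=-34 -> [-12, -18, -14, -32, -34]
Stage 7 (OFFSET -4): -12+-4=-16, -18+-4=-22, -14+-4=-18, -32+-4=-36, -34+-4=-38 -> [-16, -22, -18, -36, -38]

Answer: -16 -22 -18 -36 -38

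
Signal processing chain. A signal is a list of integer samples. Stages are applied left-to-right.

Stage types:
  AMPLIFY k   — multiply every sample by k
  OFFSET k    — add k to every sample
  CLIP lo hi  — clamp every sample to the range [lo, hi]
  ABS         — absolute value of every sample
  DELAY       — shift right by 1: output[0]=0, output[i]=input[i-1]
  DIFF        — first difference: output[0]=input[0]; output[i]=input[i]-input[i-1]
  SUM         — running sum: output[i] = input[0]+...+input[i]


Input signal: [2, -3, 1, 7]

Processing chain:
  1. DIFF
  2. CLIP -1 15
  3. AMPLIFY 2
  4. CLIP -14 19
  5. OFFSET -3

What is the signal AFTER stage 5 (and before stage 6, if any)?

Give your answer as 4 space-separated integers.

Input: [2, -3, 1, 7]
Stage 1 (DIFF): s[0]=2, -3-2=-5, 1--3=4, 7-1=6 -> [2, -5, 4, 6]
Stage 2 (CLIP -1 15): clip(2,-1,15)=2, clip(-5,-1,15)=-1, clip(4,-1,15)=4, clip(6,-1,15)=6 -> [2, -1, 4, 6]
Stage 3 (AMPLIFY 2): 2*2=4, -1*2=-2, 4*2=8, 6*2=12 -> [4, -2, 8, 12]
Stage 4 (CLIP -14 19): clip(4,-14,19)=4, clip(-2,-14,19)=-2, clip(8,-14,19)=8, clip(12,-14,19)=12 -> [4, -2, 8, 12]
Stage 5 (OFFSET -3): 4+-3=1, -2+-3=-5, 8+-3=5, 12+-3=9 -> [1, -5, 5, 9]

Answer: 1 -5 5 9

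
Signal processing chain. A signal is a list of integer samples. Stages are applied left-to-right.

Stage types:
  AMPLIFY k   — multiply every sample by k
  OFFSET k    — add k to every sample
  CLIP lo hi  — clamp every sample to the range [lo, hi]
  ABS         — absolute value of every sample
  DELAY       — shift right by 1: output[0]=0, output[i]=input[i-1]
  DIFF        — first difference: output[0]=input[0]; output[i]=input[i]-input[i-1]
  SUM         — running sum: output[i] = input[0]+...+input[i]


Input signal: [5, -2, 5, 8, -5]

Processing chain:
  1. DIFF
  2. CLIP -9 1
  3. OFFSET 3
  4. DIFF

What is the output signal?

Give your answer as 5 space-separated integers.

Answer: 4 -8 8 0 -10

Derivation:
Input: [5, -2, 5, 8, -5]
Stage 1 (DIFF): s[0]=5, -2-5=-7, 5--2=7, 8-5=3, -5-8=-13 -> [5, -7, 7, 3, -13]
Stage 2 (CLIP -9 1): clip(5,-9,1)=1, clip(-7,-9,1)=-7, clip(7,-9,1)=1, clip(3,-9,1)=1, clip(-13,-9,1)=-9 -> [1, -7, 1, 1, -9]
Stage 3 (OFFSET 3): 1+3=4, -7+3=-4, 1+3=4, 1+3=4, -9+3=-6 -> [4, -4, 4, 4, -6]
Stage 4 (DIFF): s[0]=4, -4-4=-8, 4--4=8, 4-4=0, -6-4=-10 -> [4, -8, 8, 0, -10]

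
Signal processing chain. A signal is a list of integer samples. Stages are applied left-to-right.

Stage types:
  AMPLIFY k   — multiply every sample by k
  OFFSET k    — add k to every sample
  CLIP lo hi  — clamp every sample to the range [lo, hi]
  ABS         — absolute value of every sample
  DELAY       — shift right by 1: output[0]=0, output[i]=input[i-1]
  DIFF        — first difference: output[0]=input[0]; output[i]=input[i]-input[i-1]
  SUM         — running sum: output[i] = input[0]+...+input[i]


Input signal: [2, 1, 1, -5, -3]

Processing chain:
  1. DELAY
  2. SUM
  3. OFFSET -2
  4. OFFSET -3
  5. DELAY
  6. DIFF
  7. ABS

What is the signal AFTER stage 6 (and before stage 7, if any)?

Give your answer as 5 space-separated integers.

Answer: 0 -5 2 1 1

Derivation:
Input: [2, 1, 1, -5, -3]
Stage 1 (DELAY): [0, 2, 1, 1, -5] = [0, 2, 1, 1, -5] -> [0, 2, 1, 1, -5]
Stage 2 (SUM): sum[0..0]=0, sum[0..1]=2, sum[0..2]=3, sum[0..3]=4, sum[0..4]=-1 -> [0, 2, 3, 4, -1]
Stage 3 (OFFSET -2): 0+-2=-2, 2+-2=0, 3+-2=1, 4+-2=2, -1+-2=-3 -> [-2, 0, 1, 2, -3]
Stage 4 (OFFSET -3): -2+-3=-5, 0+-3=-3, 1+-3=-2, 2+-3=-1, -3+-3=-6 -> [-5, -3, -2, -1, -6]
Stage 5 (DELAY): [0, -5, -3, -2, -1] = [0, -5, -3, -2, -1] -> [0, -5, -3, -2, -1]
Stage 6 (DIFF): s[0]=0, -5-0=-5, -3--5=2, -2--3=1, -1--2=1 -> [0, -5, 2, 1, 1]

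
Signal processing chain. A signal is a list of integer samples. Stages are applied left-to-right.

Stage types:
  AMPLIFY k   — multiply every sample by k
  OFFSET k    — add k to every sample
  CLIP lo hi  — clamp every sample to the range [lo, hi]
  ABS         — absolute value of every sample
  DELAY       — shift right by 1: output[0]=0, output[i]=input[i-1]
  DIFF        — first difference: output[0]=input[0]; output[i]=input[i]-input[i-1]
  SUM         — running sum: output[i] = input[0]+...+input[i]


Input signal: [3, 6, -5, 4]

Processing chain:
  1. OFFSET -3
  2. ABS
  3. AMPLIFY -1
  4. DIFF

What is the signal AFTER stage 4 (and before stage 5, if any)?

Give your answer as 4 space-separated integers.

Answer: 0 -3 -5 7

Derivation:
Input: [3, 6, -5, 4]
Stage 1 (OFFSET -3): 3+-3=0, 6+-3=3, -5+-3=-8, 4+-3=1 -> [0, 3, -8, 1]
Stage 2 (ABS): |0|=0, |3|=3, |-8|=8, |1|=1 -> [0, 3, 8, 1]
Stage 3 (AMPLIFY -1): 0*-1=0, 3*-1=-3, 8*-1=-8, 1*-1=-1 -> [0, -3, -8, -1]
Stage 4 (DIFF): s[0]=0, -3-0=-3, -8--3=-5, -1--8=7 -> [0, -3, -5, 7]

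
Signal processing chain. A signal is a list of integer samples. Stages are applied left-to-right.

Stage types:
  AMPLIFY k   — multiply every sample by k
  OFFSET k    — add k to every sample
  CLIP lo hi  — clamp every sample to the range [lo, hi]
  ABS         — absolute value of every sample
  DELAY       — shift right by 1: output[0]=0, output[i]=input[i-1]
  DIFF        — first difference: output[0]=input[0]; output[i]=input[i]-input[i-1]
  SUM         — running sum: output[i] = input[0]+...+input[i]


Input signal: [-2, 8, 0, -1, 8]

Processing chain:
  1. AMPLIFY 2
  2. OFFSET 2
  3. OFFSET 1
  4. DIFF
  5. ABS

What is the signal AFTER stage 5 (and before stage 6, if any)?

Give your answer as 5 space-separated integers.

Input: [-2, 8, 0, -1, 8]
Stage 1 (AMPLIFY 2): -2*2=-4, 8*2=16, 0*2=0, -1*2=-2, 8*2=16 -> [-4, 16, 0, -2, 16]
Stage 2 (OFFSET 2): -4+2=-2, 16+2=18, 0+2=2, -2+2=0, 16+2=18 -> [-2, 18, 2, 0, 18]
Stage 3 (OFFSET 1): -2+1=-1, 18+1=19, 2+1=3, 0+1=1, 18+1=19 -> [-1, 19, 3, 1, 19]
Stage 4 (DIFF): s[0]=-1, 19--1=20, 3-19=-16, 1-3=-2, 19-1=18 -> [-1, 20, -16, -2, 18]
Stage 5 (ABS): |-1|=1, |20|=20, |-16|=16, |-2|=2, |18|=18 -> [1, 20, 16, 2, 18]

Answer: 1 20 16 2 18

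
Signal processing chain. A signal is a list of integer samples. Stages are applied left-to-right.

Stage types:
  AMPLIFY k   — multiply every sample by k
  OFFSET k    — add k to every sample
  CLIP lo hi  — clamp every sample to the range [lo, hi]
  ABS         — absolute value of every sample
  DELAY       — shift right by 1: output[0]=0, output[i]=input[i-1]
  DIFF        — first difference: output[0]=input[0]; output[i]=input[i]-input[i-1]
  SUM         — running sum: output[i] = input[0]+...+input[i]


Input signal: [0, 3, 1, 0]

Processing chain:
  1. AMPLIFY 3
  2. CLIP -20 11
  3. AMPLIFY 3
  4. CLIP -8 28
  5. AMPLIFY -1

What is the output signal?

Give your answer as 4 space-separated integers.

Answer: 0 -27 -9 0

Derivation:
Input: [0, 3, 1, 0]
Stage 1 (AMPLIFY 3): 0*3=0, 3*3=9, 1*3=3, 0*3=0 -> [0, 9, 3, 0]
Stage 2 (CLIP -20 11): clip(0,-20,11)=0, clip(9,-20,11)=9, clip(3,-20,11)=3, clip(0,-20,11)=0 -> [0, 9, 3, 0]
Stage 3 (AMPLIFY 3): 0*3=0, 9*3=27, 3*3=9, 0*3=0 -> [0, 27, 9, 0]
Stage 4 (CLIP -8 28): clip(0,-8,28)=0, clip(27,-8,28)=27, clip(9,-8,28)=9, clip(0,-8,28)=0 -> [0, 27, 9, 0]
Stage 5 (AMPLIFY -1): 0*-1=0, 27*-1=-27, 9*-1=-9, 0*-1=0 -> [0, -27, -9, 0]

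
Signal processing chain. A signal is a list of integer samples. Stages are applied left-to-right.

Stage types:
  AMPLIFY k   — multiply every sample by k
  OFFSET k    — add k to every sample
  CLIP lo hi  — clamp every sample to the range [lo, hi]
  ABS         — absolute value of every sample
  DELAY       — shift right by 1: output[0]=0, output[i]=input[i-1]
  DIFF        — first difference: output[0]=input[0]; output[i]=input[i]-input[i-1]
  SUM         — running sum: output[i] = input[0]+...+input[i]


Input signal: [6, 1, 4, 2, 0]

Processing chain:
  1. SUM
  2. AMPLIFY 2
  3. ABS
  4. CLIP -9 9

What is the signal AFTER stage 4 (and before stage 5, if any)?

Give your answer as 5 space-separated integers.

Input: [6, 1, 4, 2, 0]
Stage 1 (SUM): sum[0..0]=6, sum[0..1]=7, sum[0..2]=11, sum[0..3]=13, sum[0..4]=13 -> [6, 7, 11, 13, 13]
Stage 2 (AMPLIFY 2): 6*2=12, 7*2=14, 11*2=22, 13*2=26, 13*2=26 -> [12, 14, 22, 26, 26]
Stage 3 (ABS): |12|=12, |14|=14, |22|=22, |26|=26, |26|=26 -> [12, 14, 22, 26, 26]
Stage 4 (CLIP -9 9): clip(12,-9,9)=9, clip(14,-9,9)=9, clip(22,-9,9)=9, clip(26,-9,9)=9, clip(26,-9,9)=9 -> [9, 9, 9, 9, 9]

Answer: 9 9 9 9 9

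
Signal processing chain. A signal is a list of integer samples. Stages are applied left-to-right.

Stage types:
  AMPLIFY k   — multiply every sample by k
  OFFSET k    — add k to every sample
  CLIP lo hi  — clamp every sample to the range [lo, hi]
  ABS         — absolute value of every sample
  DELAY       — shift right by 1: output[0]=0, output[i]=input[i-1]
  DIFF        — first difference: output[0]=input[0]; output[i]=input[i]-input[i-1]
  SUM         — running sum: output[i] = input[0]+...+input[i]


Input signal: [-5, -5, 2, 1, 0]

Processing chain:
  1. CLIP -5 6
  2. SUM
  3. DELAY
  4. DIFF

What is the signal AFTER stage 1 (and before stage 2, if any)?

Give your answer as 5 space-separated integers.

Answer: -5 -5 2 1 0

Derivation:
Input: [-5, -5, 2, 1, 0]
Stage 1 (CLIP -5 6): clip(-5,-5,6)=-5, clip(-5,-5,6)=-5, clip(2,-5,6)=2, clip(1,-5,6)=1, clip(0,-5,6)=0 -> [-5, -5, 2, 1, 0]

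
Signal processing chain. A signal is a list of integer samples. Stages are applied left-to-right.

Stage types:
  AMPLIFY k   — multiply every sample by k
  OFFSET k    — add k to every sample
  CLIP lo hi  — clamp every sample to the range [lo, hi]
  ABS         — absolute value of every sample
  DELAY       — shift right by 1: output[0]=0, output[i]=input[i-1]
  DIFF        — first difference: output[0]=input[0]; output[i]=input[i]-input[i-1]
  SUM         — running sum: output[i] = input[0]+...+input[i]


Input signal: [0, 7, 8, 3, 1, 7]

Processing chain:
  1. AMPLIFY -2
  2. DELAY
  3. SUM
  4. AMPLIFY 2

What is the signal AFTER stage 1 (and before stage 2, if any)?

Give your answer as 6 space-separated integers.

Answer: 0 -14 -16 -6 -2 -14

Derivation:
Input: [0, 7, 8, 3, 1, 7]
Stage 1 (AMPLIFY -2): 0*-2=0, 7*-2=-14, 8*-2=-16, 3*-2=-6, 1*-2=-2, 7*-2=-14 -> [0, -14, -16, -6, -2, -14]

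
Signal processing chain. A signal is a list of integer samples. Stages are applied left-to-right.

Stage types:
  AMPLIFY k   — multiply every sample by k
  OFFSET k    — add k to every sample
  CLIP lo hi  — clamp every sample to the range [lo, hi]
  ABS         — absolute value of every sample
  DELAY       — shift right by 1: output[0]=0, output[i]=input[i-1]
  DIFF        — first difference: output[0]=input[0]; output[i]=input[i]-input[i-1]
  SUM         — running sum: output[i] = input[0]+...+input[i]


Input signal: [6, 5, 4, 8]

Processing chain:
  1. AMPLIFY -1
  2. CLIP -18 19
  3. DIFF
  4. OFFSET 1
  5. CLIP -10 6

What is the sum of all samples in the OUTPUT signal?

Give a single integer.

Input: [6, 5, 4, 8]
Stage 1 (AMPLIFY -1): 6*-1=-6, 5*-1=-5, 4*-1=-4, 8*-1=-8 -> [-6, -5, -4, -8]
Stage 2 (CLIP -18 19): clip(-6,-18,19)=-6, clip(-5,-18,19)=-5, clip(-4,-18,19)=-4, clip(-8,-18,19)=-8 -> [-6, -5, -4, -8]
Stage 3 (DIFF): s[0]=-6, -5--6=1, -4--5=1, -8--4=-4 -> [-6, 1, 1, -4]
Stage 4 (OFFSET 1): -6+1=-5, 1+1=2, 1+1=2, -4+1=-3 -> [-5, 2, 2, -3]
Stage 5 (CLIP -10 6): clip(-5,-10,6)=-5, clip(2,-10,6)=2, clip(2,-10,6)=2, clip(-3,-10,6)=-3 -> [-5, 2, 2, -3]
Output sum: -4

Answer: -4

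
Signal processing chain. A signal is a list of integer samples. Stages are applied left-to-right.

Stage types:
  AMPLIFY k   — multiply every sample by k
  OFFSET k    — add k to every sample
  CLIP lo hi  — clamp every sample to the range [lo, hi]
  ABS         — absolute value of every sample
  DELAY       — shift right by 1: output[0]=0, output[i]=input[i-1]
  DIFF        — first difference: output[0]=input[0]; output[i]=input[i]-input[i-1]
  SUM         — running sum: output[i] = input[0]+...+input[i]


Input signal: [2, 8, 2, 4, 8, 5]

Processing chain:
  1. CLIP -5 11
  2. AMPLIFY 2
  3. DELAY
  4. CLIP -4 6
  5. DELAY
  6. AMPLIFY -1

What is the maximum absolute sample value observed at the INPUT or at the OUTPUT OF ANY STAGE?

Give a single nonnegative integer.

Input: [2, 8, 2, 4, 8, 5] (max |s|=8)
Stage 1 (CLIP -5 11): clip(2,-5,11)=2, clip(8,-5,11)=8, clip(2,-5,11)=2, clip(4,-5,11)=4, clip(8,-5,11)=8, clip(5,-5,11)=5 -> [2, 8, 2, 4, 8, 5] (max |s|=8)
Stage 2 (AMPLIFY 2): 2*2=4, 8*2=16, 2*2=4, 4*2=8, 8*2=16, 5*2=10 -> [4, 16, 4, 8, 16, 10] (max |s|=16)
Stage 3 (DELAY): [0, 4, 16, 4, 8, 16] = [0, 4, 16, 4, 8, 16] -> [0, 4, 16, 4, 8, 16] (max |s|=16)
Stage 4 (CLIP -4 6): clip(0,-4,6)=0, clip(4,-4,6)=4, clip(16,-4,6)=6, clip(4,-4,6)=4, clip(8,-4,6)=6, clip(16,-4,6)=6 -> [0, 4, 6, 4, 6, 6] (max |s|=6)
Stage 5 (DELAY): [0, 0, 4, 6, 4, 6] = [0, 0, 4, 6, 4, 6] -> [0, 0, 4, 6, 4, 6] (max |s|=6)
Stage 6 (AMPLIFY -1): 0*-1=0, 0*-1=0, 4*-1=-4, 6*-1=-6, 4*-1=-4, 6*-1=-6 -> [0, 0, -4, -6, -4, -6] (max |s|=6)
Overall max amplitude: 16

Answer: 16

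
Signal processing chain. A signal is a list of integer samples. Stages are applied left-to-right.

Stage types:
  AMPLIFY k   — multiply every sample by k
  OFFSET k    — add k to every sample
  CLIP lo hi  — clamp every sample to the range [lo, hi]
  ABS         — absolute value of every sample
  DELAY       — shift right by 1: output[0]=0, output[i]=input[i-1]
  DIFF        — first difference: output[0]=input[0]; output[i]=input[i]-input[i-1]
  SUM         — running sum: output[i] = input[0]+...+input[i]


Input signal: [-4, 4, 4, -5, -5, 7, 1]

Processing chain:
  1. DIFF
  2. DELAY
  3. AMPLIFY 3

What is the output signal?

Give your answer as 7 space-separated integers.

Answer: 0 -12 24 0 -27 0 36

Derivation:
Input: [-4, 4, 4, -5, -5, 7, 1]
Stage 1 (DIFF): s[0]=-4, 4--4=8, 4-4=0, -5-4=-9, -5--5=0, 7--5=12, 1-7=-6 -> [-4, 8, 0, -9, 0, 12, -6]
Stage 2 (DELAY): [0, -4, 8, 0, -9, 0, 12] = [0, -4, 8, 0, -9, 0, 12] -> [0, -4, 8, 0, -9, 0, 12]
Stage 3 (AMPLIFY 3): 0*3=0, -4*3=-12, 8*3=24, 0*3=0, -9*3=-27, 0*3=0, 12*3=36 -> [0, -12, 24, 0, -27, 0, 36]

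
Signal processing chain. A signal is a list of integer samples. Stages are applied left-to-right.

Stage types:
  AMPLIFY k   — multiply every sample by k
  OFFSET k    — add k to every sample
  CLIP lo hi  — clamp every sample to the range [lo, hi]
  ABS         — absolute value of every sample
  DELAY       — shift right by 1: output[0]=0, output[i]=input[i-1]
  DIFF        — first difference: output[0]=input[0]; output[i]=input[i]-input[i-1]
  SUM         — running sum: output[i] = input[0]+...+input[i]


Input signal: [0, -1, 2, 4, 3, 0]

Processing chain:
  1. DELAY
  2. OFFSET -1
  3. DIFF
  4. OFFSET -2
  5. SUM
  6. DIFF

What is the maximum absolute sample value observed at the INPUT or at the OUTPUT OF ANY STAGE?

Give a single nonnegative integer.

Input: [0, -1, 2, 4, 3, 0] (max |s|=4)
Stage 1 (DELAY): [0, 0, -1, 2, 4, 3] = [0, 0, -1, 2, 4, 3] -> [0, 0, -1, 2, 4, 3] (max |s|=4)
Stage 2 (OFFSET -1): 0+-1=-1, 0+-1=-1, -1+-1=-2, 2+-1=1, 4+-1=3, 3+-1=2 -> [-1, -1, -2, 1, 3, 2] (max |s|=3)
Stage 3 (DIFF): s[0]=-1, -1--1=0, -2--1=-1, 1--2=3, 3-1=2, 2-3=-1 -> [-1, 0, -1, 3, 2, -1] (max |s|=3)
Stage 4 (OFFSET -2): -1+-2=-3, 0+-2=-2, -1+-2=-3, 3+-2=1, 2+-2=0, -1+-2=-3 -> [-3, -2, -3, 1, 0, -3] (max |s|=3)
Stage 5 (SUM): sum[0..0]=-3, sum[0..1]=-5, sum[0..2]=-8, sum[0..3]=-7, sum[0..4]=-7, sum[0..5]=-10 -> [-3, -5, -8, -7, -7, -10] (max |s|=10)
Stage 6 (DIFF): s[0]=-3, -5--3=-2, -8--5=-3, -7--8=1, -7--7=0, -10--7=-3 -> [-3, -2, -3, 1, 0, -3] (max |s|=3)
Overall max amplitude: 10

Answer: 10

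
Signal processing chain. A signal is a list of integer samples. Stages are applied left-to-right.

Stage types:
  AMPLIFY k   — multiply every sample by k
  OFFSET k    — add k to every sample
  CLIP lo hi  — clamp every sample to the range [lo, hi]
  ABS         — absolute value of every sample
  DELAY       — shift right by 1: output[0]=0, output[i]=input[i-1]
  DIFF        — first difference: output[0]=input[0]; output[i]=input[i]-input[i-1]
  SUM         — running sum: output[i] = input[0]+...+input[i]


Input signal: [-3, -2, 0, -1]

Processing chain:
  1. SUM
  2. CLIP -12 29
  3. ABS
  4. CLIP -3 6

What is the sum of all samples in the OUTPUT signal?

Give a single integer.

Input: [-3, -2, 0, -1]
Stage 1 (SUM): sum[0..0]=-3, sum[0..1]=-5, sum[0..2]=-5, sum[0..3]=-6 -> [-3, -5, -5, -6]
Stage 2 (CLIP -12 29): clip(-3,-12,29)=-3, clip(-5,-12,29)=-5, clip(-5,-12,29)=-5, clip(-6,-12,29)=-6 -> [-3, -5, -5, -6]
Stage 3 (ABS): |-3|=3, |-5|=5, |-5|=5, |-6|=6 -> [3, 5, 5, 6]
Stage 4 (CLIP -3 6): clip(3,-3,6)=3, clip(5,-3,6)=5, clip(5,-3,6)=5, clip(6,-3,6)=6 -> [3, 5, 5, 6]
Output sum: 19

Answer: 19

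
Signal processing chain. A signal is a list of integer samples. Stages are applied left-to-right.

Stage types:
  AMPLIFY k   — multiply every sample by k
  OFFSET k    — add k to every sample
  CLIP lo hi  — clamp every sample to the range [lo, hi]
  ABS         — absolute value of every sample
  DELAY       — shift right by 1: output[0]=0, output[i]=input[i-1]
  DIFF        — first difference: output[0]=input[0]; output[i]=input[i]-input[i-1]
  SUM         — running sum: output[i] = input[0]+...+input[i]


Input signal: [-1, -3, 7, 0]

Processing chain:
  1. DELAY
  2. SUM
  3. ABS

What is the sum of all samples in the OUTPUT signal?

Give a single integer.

Input: [-1, -3, 7, 0]
Stage 1 (DELAY): [0, -1, -3, 7] = [0, -1, -3, 7] -> [0, -1, -3, 7]
Stage 2 (SUM): sum[0..0]=0, sum[0..1]=-1, sum[0..2]=-4, sum[0..3]=3 -> [0, -1, -4, 3]
Stage 3 (ABS): |0|=0, |-1|=1, |-4|=4, |3|=3 -> [0, 1, 4, 3]
Output sum: 8

Answer: 8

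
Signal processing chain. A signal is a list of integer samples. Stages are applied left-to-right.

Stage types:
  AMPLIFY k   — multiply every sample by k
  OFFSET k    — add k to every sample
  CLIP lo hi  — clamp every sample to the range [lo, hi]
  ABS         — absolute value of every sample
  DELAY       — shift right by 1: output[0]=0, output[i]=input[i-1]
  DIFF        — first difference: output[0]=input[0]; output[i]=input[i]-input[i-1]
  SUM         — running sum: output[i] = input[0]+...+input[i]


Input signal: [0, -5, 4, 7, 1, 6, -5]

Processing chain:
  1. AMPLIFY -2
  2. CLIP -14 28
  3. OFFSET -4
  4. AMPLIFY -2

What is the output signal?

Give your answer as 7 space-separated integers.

Input: [0, -5, 4, 7, 1, 6, -5]
Stage 1 (AMPLIFY -2): 0*-2=0, -5*-2=10, 4*-2=-8, 7*-2=-14, 1*-2=-2, 6*-2=-12, -5*-2=10 -> [0, 10, -8, -14, -2, -12, 10]
Stage 2 (CLIP -14 28): clip(0,-14,28)=0, clip(10,-14,28)=10, clip(-8,-14,28)=-8, clip(-14,-14,28)=-14, clip(-2,-14,28)=-2, clip(-12,-14,28)=-12, clip(10,-14,28)=10 -> [0, 10, -8, -14, -2, -12, 10]
Stage 3 (OFFSET -4): 0+-4=-4, 10+-4=6, -8+-4=-12, -14+-4=-18, -2+-4=-6, -12+-4=-16, 10+-4=6 -> [-4, 6, -12, -18, -6, -16, 6]
Stage 4 (AMPLIFY -2): -4*-2=8, 6*-2=-12, -12*-2=24, -18*-2=36, -6*-2=12, -16*-2=32, 6*-2=-12 -> [8, -12, 24, 36, 12, 32, -12]

Answer: 8 -12 24 36 12 32 -12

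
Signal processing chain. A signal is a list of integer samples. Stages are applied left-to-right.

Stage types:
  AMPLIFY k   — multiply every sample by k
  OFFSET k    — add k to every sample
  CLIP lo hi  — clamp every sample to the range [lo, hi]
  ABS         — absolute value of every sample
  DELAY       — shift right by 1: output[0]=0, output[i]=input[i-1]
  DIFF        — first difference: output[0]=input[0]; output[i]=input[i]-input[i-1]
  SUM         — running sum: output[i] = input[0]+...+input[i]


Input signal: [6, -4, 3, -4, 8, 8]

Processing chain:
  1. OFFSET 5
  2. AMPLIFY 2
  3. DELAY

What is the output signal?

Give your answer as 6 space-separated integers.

Answer: 0 22 2 16 2 26

Derivation:
Input: [6, -4, 3, -4, 8, 8]
Stage 1 (OFFSET 5): 6+5=11, -4+5=1, 3+5=8, -4+5=1, 8+5=13, 8+5=13 -> [11, 1, 8, 1, 13, 13]
Stage 2 (AMPLIFY 2): 11*2=22, 1*2=2, 8*2=16, 1*2=2, 13*2=26, 13*2=26 -> [22, 2, 16, 2, 26, 26]
Stage 3 (DELAY): [0, 22, 2, 16, 2, 26] = [0, 22, 2, 16, 2, 26] -> [0, 22, 2, 16, 2, 26]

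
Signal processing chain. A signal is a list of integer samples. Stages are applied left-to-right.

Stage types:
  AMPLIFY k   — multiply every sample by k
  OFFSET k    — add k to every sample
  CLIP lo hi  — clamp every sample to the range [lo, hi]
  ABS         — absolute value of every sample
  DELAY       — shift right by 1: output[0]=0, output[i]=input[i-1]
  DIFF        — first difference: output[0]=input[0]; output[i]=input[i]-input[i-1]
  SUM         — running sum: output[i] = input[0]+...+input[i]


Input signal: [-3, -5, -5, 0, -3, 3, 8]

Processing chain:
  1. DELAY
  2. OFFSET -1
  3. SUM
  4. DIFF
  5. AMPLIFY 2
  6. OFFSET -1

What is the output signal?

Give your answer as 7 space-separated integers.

Answer: -3 -9 -13 -13 -3 -9 3

Derivation:
Input: [-3, -5, -5, 0, -3, 3, 8]
Stage 1 (DELAY): [0, -3, -5, -5, 0, -3, 3] = [0, -3, -5, -5, 0, -3, 3] -> [0, -3, -5, -5, 0, -3, 3]
Stage 2 (OFFSET -1): 0+-1=-1, -3+-1=-4, -5+-1=-6, -5+-1=-6, 0+-1=-1, -3+-1=-4, 3+-1=2 -> [-1, -4, -6, -6, -1, -4, 2]
Stage 3 (SUM): sum[0..0]=-1, sum[0..1]=-5, sum[0..2]=-11, sum[0..3]=-17, sum[0..4]=-18, sum[0..5]=-22, sum[0..6]=-20 -> [-1, -5, -11, -17, -18, -22, -20]
Stage 4 (DIFF): s[0]=-1, -5--1=-4, -11--5=-6, -17--11=-6, -18--17=-1, -22--18=-4, -20--22=2 -> [-1, -4, -6, -6, -1, -4, 2]
Stage 5 (AMPLIFY 2): -1*2=-2, -4*2=-8, -6*2=-12, -6*2=-12, -1*2=-2, -4*2=-8, 2*2=4 -> [-2, -8, -12, -12, -2, -8, 4]
Stage 6 (OFFSET -1): -2+-1=-3, -8+-1=-9, -12+-1=-13, -12+-1=-13, -2+-1=-3, -8+-1=-9, 4+-1=3 -> [-3, -9, -13, -13, -3, -9, 3]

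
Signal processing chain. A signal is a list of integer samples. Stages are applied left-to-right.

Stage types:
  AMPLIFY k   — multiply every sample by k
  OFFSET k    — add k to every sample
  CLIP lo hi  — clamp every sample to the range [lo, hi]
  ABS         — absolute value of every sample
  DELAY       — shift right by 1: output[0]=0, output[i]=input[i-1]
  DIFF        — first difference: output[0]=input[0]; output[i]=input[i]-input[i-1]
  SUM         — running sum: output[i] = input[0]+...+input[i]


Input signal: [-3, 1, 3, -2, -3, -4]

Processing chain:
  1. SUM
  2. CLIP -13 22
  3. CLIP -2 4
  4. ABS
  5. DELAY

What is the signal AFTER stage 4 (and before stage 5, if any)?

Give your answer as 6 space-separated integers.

Input: [-3, 1, 3, -2, -3, -4]
Stage 1 (SUM): sum[0..0]=-3, sum[0..1]=-2, sum[0..2]=1, sum[0..3]=-1, sum[0..4]=-4, sum[0..5]=-8 -> [-3, -2, 1, -1, -4, -8]
Stage 2 (CLIP -13 22): clip(-3,-13,22)=-3, clip(-2,-13,22)=-2, clip(1,-13,22)=1, clip(-1,-13,22)=-1, clip(-4,-13,22)=-4, clip(-8,-13,22)=-8 -> [-3, -2, 1, -1, -4, -8]
Stage 3 (CLIP -2 4): clip(-3,-2,4)=-2, clip(-2,-2,4)=-2, clip(1,-2,4)=1, clip(-1,-2,4)=-1, clip(-4,-2,4)=-2, clip(-8,-2,4)=-2 -> [-2, -2, 1, -1, -2, -2]
Stage 4 (ABS): |-2|=2, |-2|=2, |1|=1, |-1|=1, |-2|=2, |-2|=2 -> [2, 2, 1, 1, 2, 2]

Answer: 2 2 1 1 2 2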